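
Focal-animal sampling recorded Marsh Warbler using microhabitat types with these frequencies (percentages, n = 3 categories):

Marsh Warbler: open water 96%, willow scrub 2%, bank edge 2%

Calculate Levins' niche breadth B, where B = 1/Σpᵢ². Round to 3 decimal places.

Convert percentages to proportions (divide by 100).
Σpᵢ² = 0.96² + 0.02² + 0.02² = 0.9216 + 0.0004 + 0.0004 = 0.9224
B = 1 / 0.9224 = 1.08413

1.084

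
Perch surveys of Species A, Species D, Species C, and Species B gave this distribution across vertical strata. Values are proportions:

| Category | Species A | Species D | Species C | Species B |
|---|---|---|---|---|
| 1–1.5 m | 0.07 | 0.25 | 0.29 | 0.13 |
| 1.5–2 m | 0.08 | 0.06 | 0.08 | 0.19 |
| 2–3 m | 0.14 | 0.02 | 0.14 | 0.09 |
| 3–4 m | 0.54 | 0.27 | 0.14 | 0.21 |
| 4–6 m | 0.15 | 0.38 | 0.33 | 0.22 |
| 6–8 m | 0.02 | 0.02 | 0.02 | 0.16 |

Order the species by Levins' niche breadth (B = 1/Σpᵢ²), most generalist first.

Species B > Species C > Species D > Species A

Σp_Aᵢ² = 0.07² + 0.08² + 0.14² + 0.54² + 0.15² + 0.02² = 0.0049 + 0.0064 + 0.0196 + 0.2916 + 0.0225 + 0.0004 = 0.3454
B_A = 1 / 0.3454 = 2.8952
Σp_Dᵢ² = 0.25² + 0.06² + 0.02² + 0.27² + 0.38² + 0.02² = 0.0625 + 0.0036 + 0.0004 + 0.0729 + 0.1444 + 0.0004 = 0.2842
B_D = 1 / 0.2842 = 3.5186
Σp_Cᵢ² = 0.29² + 0.08² + 0.14² + 0.14² + 0.33² + 0.02² = 0.0841 + 0.0064 + 0.0196 + 0.0196 + 0.1089 + 0.0004 = 0.2390
B_C = 1 / 0.2390 = 4.1841
Σp_Bᵢ² = 0.13² + 0.19² + 0.09² + 0.21² + 0.22² + 0.16² = 0.0169 + 0.0361 + 0.0081 + 0.0441 + 0.0484 + 0.0256 = 0.1792
B_B = 1 / 0.1792 = 5.5804
Ranking by B (broadest → narrowest): Species B (5.58) > Species C (4.18) > Species D (3.52) > Species A (2.90)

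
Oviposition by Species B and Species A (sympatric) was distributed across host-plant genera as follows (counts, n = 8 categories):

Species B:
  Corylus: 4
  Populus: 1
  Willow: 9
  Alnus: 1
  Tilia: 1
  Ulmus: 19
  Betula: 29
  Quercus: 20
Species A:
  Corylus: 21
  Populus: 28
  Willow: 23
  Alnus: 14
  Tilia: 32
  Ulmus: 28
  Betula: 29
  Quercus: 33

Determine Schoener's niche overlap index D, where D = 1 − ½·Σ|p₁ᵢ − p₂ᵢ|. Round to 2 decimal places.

0.62

Proportions for Species B (n=84): 4/84=0.0476, 1/84=0.0119, 9/84=0.1071, 1/84=0.0119, 1/84=0.0119, 19/84=0.2262, 29/84=0.3452, 20/84=0.2381
Proportions for Species A (n=208): 21/208=0.1010, 28/208=0.1346, 23/208=0.1106, 14/208=0.0673, 32/208=0.1538, 28/208=0.1346, 29/208=0.1394, 33/208=0.1587
Σ|p₁ᵢ − p₂ᵢ| = 0.0534 + 0.1227 + 0.0035 + 0.0554 + 0.1419 + 0.0916 + 0.2058 + 0.0794 = 0.7537
D = 1 − ½ × 0.7537 = 1 − 0.37685 = 0.62315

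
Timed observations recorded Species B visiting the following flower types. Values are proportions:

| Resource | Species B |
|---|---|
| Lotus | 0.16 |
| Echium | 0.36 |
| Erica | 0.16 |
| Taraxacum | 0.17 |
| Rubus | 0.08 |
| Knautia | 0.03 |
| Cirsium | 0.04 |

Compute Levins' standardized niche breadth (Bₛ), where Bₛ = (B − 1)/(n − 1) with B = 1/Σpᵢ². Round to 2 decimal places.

0.60

Σpᵢ² = 0.16² + 0.36² + 0.16² + 0.17² + 0.08² + 0.03² + 0.04² = 0.0256 + 0.1296 + 0.0256 + 0.0289 + 0.0064 + 0.0009 + 0.0016 = 0.2186
B = 1 / 0.2186 = 4.5746
Bₛ = (B − 1)/(n − 1) = (4.5746 − 1)/(7 − 1) = 3.5746/6 = 0.5958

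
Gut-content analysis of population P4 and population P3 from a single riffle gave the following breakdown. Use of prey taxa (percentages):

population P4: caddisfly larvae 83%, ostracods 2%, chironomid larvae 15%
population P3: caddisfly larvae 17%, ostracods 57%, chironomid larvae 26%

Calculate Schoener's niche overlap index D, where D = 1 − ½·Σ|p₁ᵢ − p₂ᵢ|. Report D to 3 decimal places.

Convert percentages to proportions (divide by 100).
Σ|p₁ᵢ − p₂ᵢ| = 0.66 + 0.55 + 0.11 = 1.32
D = 1 − ½ × 1.32 = 1 − 0.660 = 0.34000

0.340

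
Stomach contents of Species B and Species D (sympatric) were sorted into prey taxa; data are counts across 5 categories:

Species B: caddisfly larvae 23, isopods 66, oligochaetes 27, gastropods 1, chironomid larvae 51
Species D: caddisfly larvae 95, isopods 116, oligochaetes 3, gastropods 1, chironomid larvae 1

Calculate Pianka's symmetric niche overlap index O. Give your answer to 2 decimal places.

0.73

Proportions for Species B (n=168): 23/168=0.1369, 66/168=0.3929, 27/168=0.1607, 1/168=0.0060, 51/168=0.3036
Proportions for Species D (n=216): 95/216=0.4398, 116/216=0.5370, 3/216=0.0139, 1/216=0.0046, 1/216=0.0046
Σ p₁ᵢp₂ᵢ = 0.060209 + 0.210987 + 0.002234 + 0.000028 + 0.001397 = 0.274855
Σp_1ᵢ² = 0.1369² + 0.3929² + 0.1607² + 0.0060² + 0.3036² = 0.018742 + 0.154370 + 0.025824 + 0.000036 + 0.092173 = 0.291145
Σp_2ᵢ² = 0.4398² + 0.5370² + 0.0139² + 0.0046² + 0.0046² = 0.193424 + 0.288369 + 0.000193 + 0.000021 + 0.000021 = 0.482028
O = 0.274855 / √(0.291145 × 0.482028) = 0.274855 / 0.3746199 = 0.7337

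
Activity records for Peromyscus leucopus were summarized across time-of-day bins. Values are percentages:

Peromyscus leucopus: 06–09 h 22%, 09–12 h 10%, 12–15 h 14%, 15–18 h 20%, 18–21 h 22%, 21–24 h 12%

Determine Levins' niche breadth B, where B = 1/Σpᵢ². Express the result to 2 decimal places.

5.53

Convert percentages to proportions (divide by 100).
Σpᵢ² = 0.22² + 0.10² + 0.14² + 0.20² + 0.22² + 0.12² = 0.0484 + 0.0100 + 0.0196 + 0.0400 + 0.0484 + 0.0144 = 0.1808
B = 1 / 0.1808 = 5.5310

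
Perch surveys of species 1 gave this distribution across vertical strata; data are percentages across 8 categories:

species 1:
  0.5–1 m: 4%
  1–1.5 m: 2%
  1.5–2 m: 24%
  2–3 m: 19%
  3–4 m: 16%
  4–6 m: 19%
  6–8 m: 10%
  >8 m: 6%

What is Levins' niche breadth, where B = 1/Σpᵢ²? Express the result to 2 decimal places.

5.85

Convert percentages to proportions (divide by 100).
Σpᵢ² = 0.04² + 0.02² + 0.24² + 0.19² + 0.16² + 0.19² + 0.10² + 0.06² = 0.0016 + 0.0004 + 0.0576 + 0.0361 + 0.0256 + 0.0361 + 0.0100 + 0.0036 = 0.1710
B = 1 / 0.1710 = 5.8480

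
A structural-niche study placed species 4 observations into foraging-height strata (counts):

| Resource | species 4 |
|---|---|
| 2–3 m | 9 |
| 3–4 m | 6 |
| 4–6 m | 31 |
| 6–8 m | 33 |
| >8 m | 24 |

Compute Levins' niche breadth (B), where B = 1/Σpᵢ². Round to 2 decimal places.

3.87

Proportions for species 4 (n=103): 9/103=0.0874, 6/103=0.0583, 31/103=0.3010, 33/103=0.3204, 24/103=0.2330
Σpᵢ² = 0.0874² + 0.0583² + 0.3010² + 0.3204² + 0.2330² = 0.007639 + 0.003399 + 0.090601 + 0.102656 + 0.054289 = 0.258584
B = 1 / 0.258584 = 3.8672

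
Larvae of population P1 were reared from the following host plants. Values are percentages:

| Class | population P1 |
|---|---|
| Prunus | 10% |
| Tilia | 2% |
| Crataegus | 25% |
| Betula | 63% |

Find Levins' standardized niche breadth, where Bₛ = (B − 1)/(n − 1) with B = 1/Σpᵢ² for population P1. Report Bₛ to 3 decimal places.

Convert percentages to proportions (divide by 100).
Σpᵢ² = 0.10² + 0.02² + 0.25² + 0.63² = 0.0100 + 0.0004 + 0.0625 + 0.3969 = 0.4698
B = 1 / 0.4698 = 2.12857
Bₛ = (B − 1)/(n − 1) = (2.12857 − 1)/(4 − 1) = 1.12857/3 = 0.37619

0.376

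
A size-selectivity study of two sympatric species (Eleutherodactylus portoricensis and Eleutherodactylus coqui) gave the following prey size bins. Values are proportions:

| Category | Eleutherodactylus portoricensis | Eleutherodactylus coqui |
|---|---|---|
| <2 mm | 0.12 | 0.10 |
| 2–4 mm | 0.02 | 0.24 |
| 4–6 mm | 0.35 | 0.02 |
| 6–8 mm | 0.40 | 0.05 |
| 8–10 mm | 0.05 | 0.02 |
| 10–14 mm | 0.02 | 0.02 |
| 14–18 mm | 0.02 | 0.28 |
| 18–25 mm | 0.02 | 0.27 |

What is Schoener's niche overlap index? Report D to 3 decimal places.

Σ|p₁ᵢ − p₂ᵢ| = 0.02 + 0.22 + 0.33 + 0.35 + 0.03 + 0.00 + 0.26 + 0.25 = 1.46
D = 1 − ½ × 1.46 = 1 − 0.730 = 0.27000

0.270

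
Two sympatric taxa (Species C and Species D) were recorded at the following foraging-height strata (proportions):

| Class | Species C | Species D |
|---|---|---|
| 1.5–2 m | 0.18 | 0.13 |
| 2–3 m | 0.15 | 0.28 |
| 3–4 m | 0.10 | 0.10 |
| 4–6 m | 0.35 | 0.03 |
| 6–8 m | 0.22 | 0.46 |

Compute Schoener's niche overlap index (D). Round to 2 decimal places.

0.63

Σ|p₁ᵢ − p₂ᵢ| = 0.05 + 0.13 + 0.00 + 0.32 + 0.24 = 0.74
D = 1 − ½ × 0.74 = 1 − 0.370 = 0.6300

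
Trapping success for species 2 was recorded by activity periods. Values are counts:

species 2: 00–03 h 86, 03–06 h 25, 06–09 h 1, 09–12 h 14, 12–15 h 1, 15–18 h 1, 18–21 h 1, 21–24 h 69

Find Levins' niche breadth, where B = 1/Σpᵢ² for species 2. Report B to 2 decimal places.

Proportions for species 2 (n=198): 86/198=0.4343, 25/198=0.1263, 1/198=0.0051, 14/198=0.0707, 1/198=0.0051, 1/198=0.0051, 1/198=0.0051, 69/198=0.3485
Σpᵢ² = 0.4343² + 0.1263² + 0.0051² + 0.0707² + 0.0051² + 0.0051² + 0.0051² + 0.3485² = 0.188616 + 0.015952 + 0.000026 + 0.004998 + 0.000026 + 0.000026 + 0.000026 + 0.121452 = 0.331122
B = 1 / 0.331122 = 3.0200

3.02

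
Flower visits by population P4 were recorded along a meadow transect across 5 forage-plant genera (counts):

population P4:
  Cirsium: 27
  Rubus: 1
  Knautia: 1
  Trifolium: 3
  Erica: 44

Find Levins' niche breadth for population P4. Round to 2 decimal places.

2.16

Proportions for population P4 (n=76): 27/76=0.3553, 1/76=0.0132, 1/76=0.0132, 3/76=0.0395, 44/76=0.5789
Σpᵢ² = 0.3553² + 0.0132² + 0.0132² + 0.0395² + 0.5789² = 0.126238 + 0.000174 + 0.000174 + 0.001560 + 0.335125 = 0.463271
B = 1 / 0.463271 = 2.1586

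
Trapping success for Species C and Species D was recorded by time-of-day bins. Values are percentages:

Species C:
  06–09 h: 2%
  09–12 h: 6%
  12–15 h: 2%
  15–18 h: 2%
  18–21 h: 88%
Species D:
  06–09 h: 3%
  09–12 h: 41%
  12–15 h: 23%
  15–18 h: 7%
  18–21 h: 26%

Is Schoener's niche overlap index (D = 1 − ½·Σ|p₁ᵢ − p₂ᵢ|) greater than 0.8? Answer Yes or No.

No

Convert percentages to proportions (divide by 100).
Σ|p₁ᵢ − p₂ᵢ| = 0.01 + 0.35 + 0.21 + 0.05 + 0.62 = 1.24
D = 1 − ½ × 1.24 = 1 − 0.620 = 0.3800
D = 0.3800 < 0.8 → No.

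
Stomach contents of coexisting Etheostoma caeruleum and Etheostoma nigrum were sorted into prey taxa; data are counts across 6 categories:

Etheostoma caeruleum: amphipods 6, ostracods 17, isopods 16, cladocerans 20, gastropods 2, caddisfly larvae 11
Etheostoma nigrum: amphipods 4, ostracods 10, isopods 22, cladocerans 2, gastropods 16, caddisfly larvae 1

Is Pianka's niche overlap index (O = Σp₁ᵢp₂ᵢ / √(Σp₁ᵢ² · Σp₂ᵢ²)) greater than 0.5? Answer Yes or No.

Proportions for Etheostoma caeruleum (n=72): 6/72=0.0833, 17/72=0.2361, 16/72=0.2222, 20/72=0.2778, 2/72=0.0278, 11/72=0.1528
Proportions for Etheostoma nigrum (n=55): 4/55=0.0727, 10/55=0.1818, 22/55=0.4000, 2/55=0.0364, 16/55=0.2909, 1/55=0.0182
Σ p₁ᵢp₂ᵢ = 0.006056 + 0.042923 + 0.088880 + 0.010112 + 0.008087 + 0.002781 = 0.158839
Σp_1ᵢ² = 0.0833² + 0.2361² + 0.2222² + 0.2778² + 0.0278² + 0.1528² = 0.006939 + 0.055743 + 0.049373 + 0.077173 + 0.000773 + 0.023348 = 0.213349
Σp_2ᵢ² = 0.0727² + 0.1818² + 0.4000² + 0.0364² + 0.2909² + 0.0182² = 0.005285 + 0.033051 + 0.160000 + 0.001325 + 0.084623 + 0.000331 = 0.284615
O = 0.158839 / √(0.213349 × 0.284615) = 0.158839 / 0.2464190 = 0.6446
O = 0.6446 > 0.5 → Yes.

Yes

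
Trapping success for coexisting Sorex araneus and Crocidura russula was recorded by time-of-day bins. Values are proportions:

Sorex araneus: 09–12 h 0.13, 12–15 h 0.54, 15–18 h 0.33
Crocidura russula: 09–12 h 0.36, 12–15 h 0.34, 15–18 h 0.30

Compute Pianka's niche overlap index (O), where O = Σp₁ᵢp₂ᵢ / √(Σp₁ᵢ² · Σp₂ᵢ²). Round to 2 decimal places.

0.88

Σ p₁ᵢp₂ᵢ = 0.0468 + 0.1836 + 0.0990 = 0.3294
Σp_1ᵢ² = 0.13² + 0.54² + 0.33² = 0.0169 + 0.2916 + 0.1089 = 0.4174
Σp_2ᵢ² = 0.36² + 0.34² + 0.30² = 0.1296 + 0.1156 + 0.0900 = 0.3352
O = 0.3294 / √(0.4174 × 0.3352) = 0.3294 / 0.37405 = 0.8806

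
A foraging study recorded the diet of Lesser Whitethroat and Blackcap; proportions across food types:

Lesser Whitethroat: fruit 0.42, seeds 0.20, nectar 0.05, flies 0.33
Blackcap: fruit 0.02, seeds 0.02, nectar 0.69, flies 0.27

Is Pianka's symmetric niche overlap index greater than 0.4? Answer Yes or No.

No

Σ p₁ᵢp₂ᵢ = 0.0084 + 0.0040 + 0.0345 + 0.0891 = 0.1360
Σp_1ᵢ² = 0.42² + 0.20² + 0.05² + 0.33² = 0.1764 + 0.0400 + 0.0025 + 0.1089 = 0.3278
Σp_2ᵢ² = 0.02² + 0.02² + 0.69² + 0.27² = 0.0004 + 0.0004 + 0.4761 + 0.0729 = 0.5498
O = 0.1360 / √(0.3278 × 0.5498) = 0.1360 / 0.42453 = 0.3204
O = 0.3204 < 0.4 → No.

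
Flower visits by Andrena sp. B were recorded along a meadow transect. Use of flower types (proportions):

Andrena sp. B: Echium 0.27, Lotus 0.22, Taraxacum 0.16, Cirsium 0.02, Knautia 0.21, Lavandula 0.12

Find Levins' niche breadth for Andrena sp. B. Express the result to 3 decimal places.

4.859

Σpᵢ² = 0.27² + 0.22² + 0.16² + 0.02² + 0.21² + 0.12² = 0.0729 + 0.0484 + 0.0256 + 0.0004 + 0.0441 + 0.0144 = 0.2058
B = 1 / 0.2058 = 4.85909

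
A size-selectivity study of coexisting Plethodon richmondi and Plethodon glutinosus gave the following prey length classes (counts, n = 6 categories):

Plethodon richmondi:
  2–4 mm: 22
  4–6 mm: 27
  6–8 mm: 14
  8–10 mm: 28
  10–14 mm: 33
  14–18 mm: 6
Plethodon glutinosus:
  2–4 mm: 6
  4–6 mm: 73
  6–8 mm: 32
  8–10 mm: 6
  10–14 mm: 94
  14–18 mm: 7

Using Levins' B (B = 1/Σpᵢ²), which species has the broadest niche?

Proportions for Plethodon richmondi (n=130): 22/130=0.1692, 27/130=0.2077, 14/130=0.1077, 28/130=0.2154, 33/130=0.2538, 6/130=0.0462
Proportions for Plethodon glutinosus (n=218): 6/218=0.0275, 73/218=0.3349, 32/218=0.1468, 6/218=0.0275, 94/218=0.4312, 7/218=0.0321
Σp_richᵢ² = 0.1692² + 0.2077² + 0.1077² + 0.2154² + 0.2538² + 0.0462² = 0.028629 + 0.043139 + 0.011599 + 0.046397 + 0.064414 + 0.002134 = 0.196312
B_rich = 1 / 0.196312 = 5.0939
Σp_glutᵢ² = 0.0275² + 0.3349² + 0.1468² + 0.0275² + 0.4312² + 0.0321² = 0.000756 + 0.112158 + 0.021550 + 0.000756 + 0.185933 + 0.001030 = 0.322183
B_glut = 1 / 0.322183 = 3.1038
Highest B → broadest niche (most generalist): Plethodon richmondi (B = 5.09).

Plethodon richmondi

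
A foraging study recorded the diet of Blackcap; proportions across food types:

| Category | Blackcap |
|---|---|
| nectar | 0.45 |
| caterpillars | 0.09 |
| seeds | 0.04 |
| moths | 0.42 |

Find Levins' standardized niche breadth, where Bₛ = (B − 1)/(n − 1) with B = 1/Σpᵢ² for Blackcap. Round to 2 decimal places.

Σpᵢ² = 0.45² + 0.09² + 0.04² + 0.42² = 0.2025 + 0.0081 + 0.0016 + 0.1764 = 0.3886
B = 1 / 0.3886 = 2.5733
Bₛ = (B − 1)/(n − 1) = (2.5733 − 1)/(4 − 1) = 1.5733/3 = 0.5244

0.52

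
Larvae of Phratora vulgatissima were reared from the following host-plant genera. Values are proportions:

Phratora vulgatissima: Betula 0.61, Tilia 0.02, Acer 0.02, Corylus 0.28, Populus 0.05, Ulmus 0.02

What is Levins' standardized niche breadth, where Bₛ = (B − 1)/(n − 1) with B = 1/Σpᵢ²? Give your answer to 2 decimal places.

Σpᵢ² = 0.61² + 0.02² + 0.02² + 0.28² + 0.05² + 0.02² = 0.3721 + 0.0004 + 0.0004 + 0.0784 + 0.0025 + 0.0004 = 0.4542
B = 1 / 0.4542 = 2.2017
Bₛ = (B − 1)/(n − 1) = (2.2017 − 1)/(6 − 1) = 1.2017/5 = 0.2403

0.24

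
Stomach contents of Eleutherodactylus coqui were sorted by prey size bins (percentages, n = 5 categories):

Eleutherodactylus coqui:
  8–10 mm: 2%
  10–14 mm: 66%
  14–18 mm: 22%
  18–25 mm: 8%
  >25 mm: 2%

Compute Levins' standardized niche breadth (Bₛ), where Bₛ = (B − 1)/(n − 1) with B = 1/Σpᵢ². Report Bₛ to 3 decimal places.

Convert percentages to proportions (divide by 100).
Σpᵢ² = 0.02² + 0.66² + 0.22² + 0.08² + 0.02² = 0.0004 + 0.4356 + 0.0484 + 0.0064 + 0.0004 = 0.4912
B = 1 / 0.4912 = 2.03583
Bₛ = (B − 1)/(n − 1) = (2.03583 − 1)/(5 − 1) = 1.03583/4 = 0.25896

0.259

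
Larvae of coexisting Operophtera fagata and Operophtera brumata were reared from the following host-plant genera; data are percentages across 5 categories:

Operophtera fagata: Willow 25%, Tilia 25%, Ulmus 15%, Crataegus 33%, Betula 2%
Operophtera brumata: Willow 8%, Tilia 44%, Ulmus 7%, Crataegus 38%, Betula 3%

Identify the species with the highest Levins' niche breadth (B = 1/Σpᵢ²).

Operophtera fagata

Convert percentages to proportions (divide by 100).
Σp_fagaᵢ² = 0.25² + 0.25² + 0.15² + 0.33² + 0.02² = 0.0625 + 0.0625 + 0.0225 + 0.1089 + 0.0004 = 0.2568
B_faga = 1 / 0.2568 = 3.8941
Σp_brumᵢ² = 0.08² + 0.44² + 0.07² + 0.38² + 0.03² = 0.0064 + 0.1936 + 0.0049 + 0.1444 + 0.0009 = 0.3502
B_brum = 1 / 0.3502 = 2.8555
Highest B → broadest niche (most generalist): Operophtera fagata (B = 3.89).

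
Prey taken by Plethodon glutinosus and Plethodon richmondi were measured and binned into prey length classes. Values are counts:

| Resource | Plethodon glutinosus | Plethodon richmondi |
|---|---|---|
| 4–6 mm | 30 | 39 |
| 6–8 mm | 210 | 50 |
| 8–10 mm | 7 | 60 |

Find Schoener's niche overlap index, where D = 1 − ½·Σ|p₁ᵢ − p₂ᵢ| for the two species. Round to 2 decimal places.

Proportions for Plethodon glutinosus (n=247): 30/247=0.1215, 210/247=0.8502, 7/247=0.0283
Proportions for Plethodon richmondi (n=149): 39/149=0.2617, 50/149=0.3356, 60/149=0.4027
Σ|p₁ᵢ − p₂ᵢ| = 0.1402 + 0.5146 + 0.3744 = 1.0292
D = 1 − ½ × 1.0292 = 1 − 0.51460 = 0.48540

0.49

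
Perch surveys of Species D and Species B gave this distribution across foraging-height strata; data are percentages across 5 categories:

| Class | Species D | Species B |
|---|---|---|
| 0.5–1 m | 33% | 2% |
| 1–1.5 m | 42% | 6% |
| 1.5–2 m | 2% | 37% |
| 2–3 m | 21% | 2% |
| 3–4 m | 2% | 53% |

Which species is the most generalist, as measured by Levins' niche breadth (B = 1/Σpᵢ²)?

Species D

Convert percentages to proportions (divide by 100).
Σp_Dᵢ² = 0.33² + 0.42² + 0.02² + 0.21² + 0.02² = 0.1089 + 0.1764 + 0.0004 + 0.0441 + 0.0004 = 0.3302
B_D = 1 / 0.3302 = 3.0285
Σp_Bᵢ² = 0.02² + 0.06² + 0.37² + 0.02² + 0.53² = 0.0004 + 0.0036 + 0.1369 + 0.0004 + 0.2809 = 0.4222
B_B = 1 / 0.4222 = 2.3685
Highest B → broadest niche (most generalist): Species D (B = 3.03).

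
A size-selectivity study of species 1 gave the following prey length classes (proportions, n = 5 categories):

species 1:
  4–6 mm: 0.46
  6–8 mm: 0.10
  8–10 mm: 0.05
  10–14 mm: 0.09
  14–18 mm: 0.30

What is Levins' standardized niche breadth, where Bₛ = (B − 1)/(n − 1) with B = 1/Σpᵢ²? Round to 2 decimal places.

Σpᵢ² = 0.46² + 0.10² + 0.05² + 0.09² + 0.30² = 0.2116 + 0.0100 + 0.0025 + 0.0081 + 0.0900 = 0.3222
B = 1 / 0.3222 = 3.1037
Bₛ = (B − 1)/(n − 1) = (3.1037 − 1)/(5 − 1) = 2.1037/4 = 0.5259

0.53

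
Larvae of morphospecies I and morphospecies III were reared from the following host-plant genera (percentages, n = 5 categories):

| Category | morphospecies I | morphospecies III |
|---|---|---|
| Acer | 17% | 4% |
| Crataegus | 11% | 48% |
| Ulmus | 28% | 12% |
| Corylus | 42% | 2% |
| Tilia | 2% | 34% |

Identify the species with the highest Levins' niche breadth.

Convert percentages to proportions (divide by 100).
Σp_Iᵢ² = 0.17² + 0.11² + 0.28² + 0.42² + 0.02² = 0.0289 + 0.0121 + 0.0784 + 0.1764 + 0.0004 = 0.2962
B_I = 1 / 0.2962 = 3.3761
Σp_IIIᵢ² = 0.04² + 0.48² + 0.12² + 0.02² + 0.34² = 0.0016 + 0.2304 + 0.0144 + 0.0004 + 0.1156 = 0.3624
B_III = 1 / 0.3624 = 2.7594
Highest B → broadest niche (most generalist): morphospecies I (B = 3.38).

morphospecies I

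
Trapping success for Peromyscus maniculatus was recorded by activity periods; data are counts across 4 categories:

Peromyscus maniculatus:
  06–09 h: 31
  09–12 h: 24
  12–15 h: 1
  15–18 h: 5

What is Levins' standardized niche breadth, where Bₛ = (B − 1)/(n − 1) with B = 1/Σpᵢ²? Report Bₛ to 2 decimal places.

0.46

Proportions for Peromyscus maniculatus (n=61): 31/61=0.5082, 24/61=0.3934, 1/61=0.0164, 5/61=0.0820
Σpᵢ² = 0.5082² + 0.3934² + 0.0164² + 0.0820² = 0.258267 + 0.154764 + 0.000269 + 0.006724 = 0.420024
B = 1 / 0.420024 = 2.3808
Bₛ = (B − 1)/(n − 1) = (2.3808 − 1)/(4 − 1) = 1.3808/3 = 0.4603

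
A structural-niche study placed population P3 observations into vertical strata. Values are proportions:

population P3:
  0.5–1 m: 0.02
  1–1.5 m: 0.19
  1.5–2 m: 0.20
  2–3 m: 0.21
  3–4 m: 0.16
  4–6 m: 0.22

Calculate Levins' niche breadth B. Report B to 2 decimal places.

Σpᵢ² = 0.02² + 0.19² + 0.20² + 0.21² + 0.16² + 0.22² = 0.0004 + 0.0361 + 0.0400 + 0.0441 + 0.0256 + 0.0484 = 0.1946
B = 1 / 0.1946 = 5.1387

5.14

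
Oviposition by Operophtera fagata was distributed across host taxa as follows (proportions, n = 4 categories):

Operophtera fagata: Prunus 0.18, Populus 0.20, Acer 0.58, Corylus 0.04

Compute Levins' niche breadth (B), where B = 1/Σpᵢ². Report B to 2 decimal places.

2.44

Σpᵢ² = 0.18² + 0.20² + 0.58² + 0.04² = 0.0324 + 0.0400 + 0.3364 + 0.0016 = 0.4104
B = 1 / 0.4104 = 2.4366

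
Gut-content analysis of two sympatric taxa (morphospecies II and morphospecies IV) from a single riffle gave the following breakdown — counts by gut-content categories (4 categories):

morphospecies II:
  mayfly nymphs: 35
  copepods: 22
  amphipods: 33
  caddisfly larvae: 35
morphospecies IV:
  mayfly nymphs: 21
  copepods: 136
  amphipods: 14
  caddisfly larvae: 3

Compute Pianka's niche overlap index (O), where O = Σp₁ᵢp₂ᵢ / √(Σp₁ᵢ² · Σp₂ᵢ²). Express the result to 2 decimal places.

Proportions for morphospecies II (n=125): 35/125=0.2800, 22/125=0.1760, 33/125=0.2640, 35/125=0.2800
Proportions for morphospecies IV (n=174): 21/174=0.1207, 136/174=0.7816, 14/174=0.0805, 3/174=0.0172
Σ p₁ᵢp₂ᵢ = 0.033796 + 0.137562 + 0.021252 + 0.004816 = 0.197426
Σp_1ᵢ² = 0.2800² + 0.1760² + 0.2640² + 0.2800² = 0.078400 + 0.030976 + 0.069696 + 0.078400 = 0.257472
Σp_2ᵢ² = 0.1207² + 0.7816² + 0.0805² + 0.0172² = 0.014568 + 0.610899 + 0.006480 + 0.000296 = 0.632243
O = 0.197426 / √(0.257472 × 0.632243) = 0.197426 / 0.4034661 = 0.4893

0.49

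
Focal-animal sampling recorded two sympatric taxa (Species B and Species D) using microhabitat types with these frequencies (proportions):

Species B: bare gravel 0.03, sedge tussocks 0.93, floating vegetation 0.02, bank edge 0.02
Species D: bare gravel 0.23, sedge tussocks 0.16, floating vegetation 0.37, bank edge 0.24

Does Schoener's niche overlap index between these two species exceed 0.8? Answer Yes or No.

No

Σ|p₁ᵢ − p₂ᵢ| = 0.20 + 0.77 + 0.35 + 0.22 = 1.54
D = 1 − ½ × 1.54 = 1 − 0.770 = 0.2300
D = 0.2300 < 0.8 → No.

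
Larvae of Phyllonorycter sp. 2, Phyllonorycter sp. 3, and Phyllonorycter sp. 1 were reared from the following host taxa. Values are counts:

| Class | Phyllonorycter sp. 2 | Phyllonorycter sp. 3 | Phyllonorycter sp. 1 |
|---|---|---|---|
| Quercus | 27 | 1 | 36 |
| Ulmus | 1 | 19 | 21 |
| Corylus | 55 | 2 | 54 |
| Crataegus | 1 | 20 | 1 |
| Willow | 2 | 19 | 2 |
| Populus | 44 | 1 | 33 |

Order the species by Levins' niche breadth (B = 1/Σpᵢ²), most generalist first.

Phyllonorycter sp. 1 > Phyllonorycter sp. 3 > Phyllonorycter sp. 2

Proportions for Phyllonorycter sp. 2 (n=130): 27/130=0.2077, 1/130=0.0077, 55/130=0.4231, 1/130=0.0077, 2/130=0.0154, 44/130=0.3385
Proportions for Phyllonorycter sp. 3 (n=62): 1/62=0.0161, 19/62=0.3065, 2/62=0.0323, 20/62=0.3226, 19/62=0.3065, 1/62=0.0161
Proportions for Phyllonorycter sp. 1 (n=147): 36/147=0.2449, 21/147=0.1429, 54/147=0.3673, 1/147=0.0068, 2/147=0.0136, 33/147=0.2245
Σp_2ᵢ² = 0.2077² + 0.0077² + 0.4231² + 0.0077² + 0.0154² + 0.3385² = 0.043139 + 0.000059 + 0.179014 + 0.000059 + 0.000237 + 0.114582 = 0.337090
B_2 = 1 / 0.337090 = 2.9666
Σp_3ᵢ² = 0.0161² + 0.3065² + 0.0323² + 0.3226² + 0.3065² + 0.0161² = 0.000259 + 0.093942 + 0.001043 + 0.104071 + 0.093942 + 0.000259 = 0.293516
B_3 = 1 / 0.293516 = 3.4070
Σp_1ᵢ² = 0.2449² + 0.1429² + 0.3673² + 0.0068² + 0.0136² + 0.2245² = 0.059976 + 0.020420 + 0.134909 + 0.000046 + 0.000185 + 0.050400 = 0.265936
B_1 = 1 / 0.265936 = 3.7603
Ranking by B (broadest → narrowest): Phyllonorycter sp. 1 (3.76) > Phyllonorycter sp. 3 (3.41) > Phyllonorycter sp. 2 (2.97)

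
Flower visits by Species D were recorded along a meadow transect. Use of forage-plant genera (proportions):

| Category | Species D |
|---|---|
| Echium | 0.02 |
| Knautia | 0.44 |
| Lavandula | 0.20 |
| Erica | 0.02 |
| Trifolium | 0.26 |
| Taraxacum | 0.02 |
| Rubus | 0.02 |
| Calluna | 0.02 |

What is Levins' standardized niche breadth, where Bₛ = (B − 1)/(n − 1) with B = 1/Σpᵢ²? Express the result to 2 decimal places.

Σpᵢ² = 0.02² + 0.44² + 0.20² + 0.02² + 0.26² + 0.02² + 0.02² + 0.02² = 0.0004 + 0.1936 + 0.0400 + 0.0004 + 0.0676 + 0.0004 + 0.0004 + 0.0004 = 0.3032
B = 1 / 0.3032 = 3.2982
Bₛ = (B − 1)/(n − 1) = (3.2982 − 1)/(8 − 1) = 2.2982/7 = 0.3283

0.33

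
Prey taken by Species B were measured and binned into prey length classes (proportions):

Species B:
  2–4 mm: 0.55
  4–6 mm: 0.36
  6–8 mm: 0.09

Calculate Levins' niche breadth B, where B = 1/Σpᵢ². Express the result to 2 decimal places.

Σpᵢ² = 0.55² + 0.36² + 0.09² = 0.3025 + 0.1296 + 0.0081 = 0.4402
B = 1 / 0.4402 = 2.2717

2.27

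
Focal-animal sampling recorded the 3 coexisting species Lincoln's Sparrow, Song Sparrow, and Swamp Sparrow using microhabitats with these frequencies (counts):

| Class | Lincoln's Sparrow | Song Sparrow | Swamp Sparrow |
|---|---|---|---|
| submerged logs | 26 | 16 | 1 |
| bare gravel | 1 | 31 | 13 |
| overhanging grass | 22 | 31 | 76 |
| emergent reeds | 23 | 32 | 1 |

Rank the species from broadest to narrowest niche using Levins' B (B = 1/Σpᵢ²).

Proportions for Lincoln's Sparrow (n=72): 26/72=0.3611, 1/72=0.0139, 22/72=0.3056, 23/72=0.3194
Proportions for Song Sparrow (n=110): 16/110=0.1455, 31/110=0.2818, 31/110=0.2818, 32/110=0.2909
Proportions for Swamp Sparrow (n=91): 1/91=0.0110, 13/91=0.1429, 76/91=0.8352, 1/91=0.0110
Σp_Lincᵢ² = 0.3611² + 0.0139² + 0.3056² + 0.3194² = 0.130393 + 0.000193 + 0.093391 + 0.102016 = 0.325993
B_Linc = 1 / 0.325993 = 3.0676
Σp_Songᵢ² = 0.1455² + 0.2818² + 0.2818² + 0.2909² = 0.021170 + 0.079411 + 0.079411 + 0.084623 = 0.264615
B_Song = 1 / 0.264615 = 3.7791
Σp_Swamᵢ² = 0.0110² + 0.1429² + 0.8352² + 0.0110² = 0.000121 + 0.020420 + 0.697559 + 0.000121 = 0.718221
B_Swam = 1 / 0.718221 = 1.3923
Ranking by B (broadest → narrowest): Song Sparrow (3.78) > Lincoln's Sparrow (3.07) > Swamp Sparrow (1.39)

Song Sparrow > Lincoln's Sparrow > Swamp Sparrow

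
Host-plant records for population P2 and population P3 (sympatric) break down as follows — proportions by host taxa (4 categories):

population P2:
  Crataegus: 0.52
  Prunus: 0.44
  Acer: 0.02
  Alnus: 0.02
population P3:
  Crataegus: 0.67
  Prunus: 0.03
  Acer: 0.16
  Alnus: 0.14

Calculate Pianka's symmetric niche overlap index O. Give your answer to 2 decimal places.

Σ p₁ᵢp₂ᵢ = 0.3484 + 0.0132 + 0.0032 + 0.0028 = 0.3676
Σp_1ᵢ² = 0.52² + 0.44² + 0.02² + 0.02² = 0.2704 + 0.1936 + 0.0004 + 0.0004 = 0.4648
Σp_2ᵢ² = 0.67² + 0.03² + 0.16² + 0.14² = 0.4489 + 0.0009 + 0.0256 + 0.0196 = 0.4950
O = 0.3676 / √(0.4648 × 0.4950) = 0.3676 / 0.47966 = 0.7664

0.77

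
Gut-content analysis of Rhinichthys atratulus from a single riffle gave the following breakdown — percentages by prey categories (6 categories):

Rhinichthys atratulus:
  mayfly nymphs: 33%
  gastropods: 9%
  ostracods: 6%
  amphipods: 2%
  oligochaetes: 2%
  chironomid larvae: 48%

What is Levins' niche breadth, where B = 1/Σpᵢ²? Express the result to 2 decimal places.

2.84

Convert percentages to proportions (divide by 100).
Σpᵢ² = 0.33² + 0.09² + 0.06² + 0.02² + 0.02² + 0.48² = 0.1089 + 0.0081 + 0.0036 + 0.0004 + 0.0004 + 0.2304 = 0.3518
B = 1 / 0.3518 = 2.8425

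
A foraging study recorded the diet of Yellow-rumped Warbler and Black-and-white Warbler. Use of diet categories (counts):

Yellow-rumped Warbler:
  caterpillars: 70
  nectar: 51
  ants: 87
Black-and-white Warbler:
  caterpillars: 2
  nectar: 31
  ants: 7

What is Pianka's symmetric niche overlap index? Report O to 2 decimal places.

0.60

Proportions for Yellow-rumped Warbler (n=208): 70/208=0.3365, 51/208=0.2452, 87/208=0.4183
Proportions for Black-and-white Warbler (n=40): 2/40=0.0500, 31/40=0.7750, 7/40=0.1750
Σ p₁ᵢp₂ᵢ = 0.016825 + 0.190030 + 0.073203 = 0.280058
Σp_1ᵢ² = 0.3365² + 0.2452² + 0.4183² = 0.113232 + 0.060123 + 0.174975 = 0.348330
Σp_2ᵢ² = 0.0500² + 0.7750² + 0.1750² = 0.002500 + 0.600625 + 0.030625 = 0.633750
O = 0.280058 / √(0.348330 × 0.633750) = 0.280058 / 0.4698448 = 0.5961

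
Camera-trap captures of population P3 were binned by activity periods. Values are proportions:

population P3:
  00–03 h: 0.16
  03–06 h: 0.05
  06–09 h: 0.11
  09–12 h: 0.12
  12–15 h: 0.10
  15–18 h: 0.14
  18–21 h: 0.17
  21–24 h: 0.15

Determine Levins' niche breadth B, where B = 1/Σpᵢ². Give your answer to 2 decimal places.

Σpᵢ² = 0.16² + 0.05² + 0.11² + 0.12² + 0.10² + 0.14² + 0.17² + 0.15² = 0.0256 + 0.0025 + 0.0121 + 0.0144 + 0.0100 + 0.0196 + 0.0289 + 0.0225 = 0.1356
B = 1 / 0.1356 = 7.3746

7.37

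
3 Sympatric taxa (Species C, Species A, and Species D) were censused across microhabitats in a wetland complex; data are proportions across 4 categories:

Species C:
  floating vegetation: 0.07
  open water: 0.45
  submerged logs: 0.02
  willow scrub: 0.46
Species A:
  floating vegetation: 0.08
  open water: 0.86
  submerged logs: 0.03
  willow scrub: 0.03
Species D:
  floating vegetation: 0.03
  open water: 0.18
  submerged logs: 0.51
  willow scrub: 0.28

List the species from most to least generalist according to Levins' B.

Σp_Cᵢ² = 0.07² + 0.45² + 0.02² + 0.46² = 0.0049 + 0.2025 + 0.0004 + 0.2116 = 0.4194
B_C = 1 / 0.4194 = 2.3844
Σp_Aᵢ² = 0.08² + 0.86² + 0.03² + 0.03² = 0.0064 + 0.7396 + 0.0009 + 0.0009 = 0.7478
B_A = 1 / 0.7478 = 1.3373
Σp_Dᵢ² = 0.03² + 0.18² + 0.51² + 0.28² = 0.0009 + 0.0324 + 0.2601 + 0.0784 = 0.3718
B_D = 1 / 0.3718 = 2.6896
Ranking by B (broadest → narrowest): Species D (2.69) > Species C (2.38) > Species A (1.34)

Species D > Species C > Species A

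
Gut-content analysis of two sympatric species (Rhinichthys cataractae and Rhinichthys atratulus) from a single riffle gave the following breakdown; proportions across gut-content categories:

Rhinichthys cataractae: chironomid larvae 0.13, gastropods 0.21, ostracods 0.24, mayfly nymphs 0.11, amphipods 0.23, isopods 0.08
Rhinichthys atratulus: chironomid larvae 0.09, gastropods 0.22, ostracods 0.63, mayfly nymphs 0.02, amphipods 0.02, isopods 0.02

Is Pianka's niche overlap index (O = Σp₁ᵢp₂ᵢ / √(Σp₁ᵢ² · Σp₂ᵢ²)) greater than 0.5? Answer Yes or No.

Yes

Σ p₁ᵢp₂ᵢ = 0.0117 + 0.0462 + 0.1512 + 0.0022 + 0.0046 + 0.0016 = 0.2175
Σp_1ᵢ² = 0.13² + 0.21² + 0.24² + 0.11² + 0.23² + 0.08² = 0.0169 + 0.0441 + 0.0576 + 0.0121 + 0.0529 + 0.0064 = 0.1900
Σp_2ᵢ² = 0.09² + 0.22² + 0.63² + 0.02² + 0.02² + 0.02² = 0.0081 + 0.0484 + 0.3969 + 0.0004 + 0.0004 + 0.0004 = 0.4546
O = 0.2175 / √(0.1900 × 0.4546) = 0.2175 / 0.29389 = 0.7401
O = 0.7401 > 0.5 → Yes.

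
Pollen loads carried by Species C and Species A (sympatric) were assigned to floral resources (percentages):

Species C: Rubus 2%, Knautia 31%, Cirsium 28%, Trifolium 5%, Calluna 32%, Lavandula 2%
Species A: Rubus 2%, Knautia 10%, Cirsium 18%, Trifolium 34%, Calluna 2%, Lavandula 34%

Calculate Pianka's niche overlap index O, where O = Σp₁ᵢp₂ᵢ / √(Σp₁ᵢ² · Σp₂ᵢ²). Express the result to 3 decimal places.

Convert percentages to proportions (divide by 100).
Σ p₁ᵢp₂ᵢ = 0.0004 + 0.0310 + 0.0504 + 0.0170 + 0.0064 + 0.0068 = 0.1120
Σp_1ᵢ² = 0.02² + 0.31² + 0.28² + 0.05² + 0.32² + 0.02² = 0.0004 + 0.0961 + 0.0784 + 0.0025 + 0.1024 + 0.0004 = 0.2802
Σp_2ᵢ² = 0.02² + 0.10² + 0.18² + 0.34² + 0.02² + 0.34² = 0.0004 + 0.0100 + 0.0324 + 0.1156 + 0.0004 + 0.1156 = 0.2744
O = 0.1120 / √(0.2802 × 0.2744) = 0.1120 / 0.277285 = 0.40392

0.404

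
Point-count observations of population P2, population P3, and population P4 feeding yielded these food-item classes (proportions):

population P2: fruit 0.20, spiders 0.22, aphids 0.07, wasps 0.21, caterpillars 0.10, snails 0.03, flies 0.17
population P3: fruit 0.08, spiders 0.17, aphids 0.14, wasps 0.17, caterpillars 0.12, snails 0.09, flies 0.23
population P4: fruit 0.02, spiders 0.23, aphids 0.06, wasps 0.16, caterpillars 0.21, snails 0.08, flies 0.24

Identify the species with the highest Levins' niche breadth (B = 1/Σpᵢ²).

population P3

Σp_P2ᵢ² = 0.20² + 0.22² + 0.07² + 0.21² + 0.10² + 0.03² + 0.17² = 0.0400 + 0.0484 + 0.0049 + 0.0441 + 0.0100 + 0.0009 + 0.0289 = 0.1772
B_P2 = 1 / 0.1772 = 5.6433
Σp_P3ᵢ² = 0.08² + 0.17² + 0.14² + 0.17² + 0.12² + 0.09² + 0.23² = 0.0064 + 0.0289 + 0.0196 + 0.0289 + 0.0144 + 0.0081 + 0.0529 = 0.1592
B_P3 = 1 / 0.1592 = 6.2814
Σp_P4ᵢ² = 0.02² + 0.23² + 0.06² + 0.16² + 0.21² + 0.08² + 0.24² = 0.0004 + 0.0529 + 0.0036 + 0.0256 + 0.0441 + 0.0064 + 0.0576 = 0.1906
B_P4 = 1 / 0.1906 = 5.2466
Highest B → broadest niche (most generalist): population P3 (B = 6.28).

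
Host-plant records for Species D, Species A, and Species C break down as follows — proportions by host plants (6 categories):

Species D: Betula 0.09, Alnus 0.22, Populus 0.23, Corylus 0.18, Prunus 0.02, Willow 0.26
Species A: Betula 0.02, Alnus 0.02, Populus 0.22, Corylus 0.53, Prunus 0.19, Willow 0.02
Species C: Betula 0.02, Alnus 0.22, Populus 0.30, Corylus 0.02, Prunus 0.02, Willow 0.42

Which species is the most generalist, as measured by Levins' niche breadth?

Σp_Dᵢ² = 0.09² + 0.22² + 0.23² + 0.18² + 0.02² + 0.26² = 0.0081 + 0.0484 + 0.0529 + 0.0324 + 0.0004 + 0.0676 = 0.2098
B_D = 1 / 0.2098 = 4.7664
Σp_Aᵢ² = 0.02² + 0.02² + 0.22² + 0.53² + 0.19² + 0.02² = 0.0004 + 0.0004 + 0.0484 + 0.2809 + 0.0361 + 0.0004 = 0.3666
B_A = 1 / 0.3666 = 2.7278
Σp_Cᵢ² = 0.02² + 0.22² + 0.30² + 0.02² + 0.02² + 0.42² = 0.0004 + 0.0484 + 0.0900 + 0.0004 + 0.0004 + 0.1764 = 0.3160
B_C = 1 / 0.3160 = 3.1646
Highest B → broadest niche (most generalist): Species D (B = 4.77).

Species D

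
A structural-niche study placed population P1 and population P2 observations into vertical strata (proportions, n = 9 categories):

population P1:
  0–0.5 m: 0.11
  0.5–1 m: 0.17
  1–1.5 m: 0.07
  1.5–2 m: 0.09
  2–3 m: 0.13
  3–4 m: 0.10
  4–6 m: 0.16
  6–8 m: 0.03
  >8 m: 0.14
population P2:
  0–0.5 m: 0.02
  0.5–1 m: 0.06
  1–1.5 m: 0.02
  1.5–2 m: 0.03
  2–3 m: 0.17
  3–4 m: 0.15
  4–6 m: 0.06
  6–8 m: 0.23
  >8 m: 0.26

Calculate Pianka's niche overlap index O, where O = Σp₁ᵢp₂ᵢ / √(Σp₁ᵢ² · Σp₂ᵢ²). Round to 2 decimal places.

Σ p₁ᵢp₂ᵢ = 0.0022 + 0.0102 + 0.0014 + 0.0027 + 0.0221 + 0.0150 + 0.0096 + 0.0069 + 0.0364 = 0.1065
Σp_1ᵢ² = 0.11² + 0.17² + 0.07² + 0.09² + 0.13² + 0.10² + 0.16² + 0.03² + 0.14² = 0.0121 + 0.0289 + 0.0049 + 0.0081 + 0.0169 + 0.0100 + 0.0256 + 0.0009 + 0.0196 = 0.1270
Σp_2ᵢ² = 0.02² + 0.06² + 0.02² + 0.03² + 0.17² + 0.15² + 0.06² + 0.23² + 0.26² = 0.0004 + 0.0036 + 0.0004 + 0.0009 + 0.0289 + 0.0225 + 0.0036 + 0.0529 + 0.0676 = 0.1808
O = 0.1065 / √(0.1270 × 0.1808) = 0.1065 / 0.15153 = 0.7028

0.70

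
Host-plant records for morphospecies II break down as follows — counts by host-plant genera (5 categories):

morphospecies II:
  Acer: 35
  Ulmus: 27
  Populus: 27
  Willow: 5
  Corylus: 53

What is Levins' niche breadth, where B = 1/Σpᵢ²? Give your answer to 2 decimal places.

3.92

Proportions for morphospecies II (n=147): 35/147=0.2381, 27/147=0.1837, 27/147=0.1837, 5/147=0.0340, 53/147=0.3605
Σpᵢ² = 0.2381² + 0.1837² + 0.1837² + 0.0340² + 0.3605² = 0.056692 + 0.033746 + 0.033746 + 0.001156 + 0.129960 = 0.255300
B = 1 / 0.255300 = 3.9170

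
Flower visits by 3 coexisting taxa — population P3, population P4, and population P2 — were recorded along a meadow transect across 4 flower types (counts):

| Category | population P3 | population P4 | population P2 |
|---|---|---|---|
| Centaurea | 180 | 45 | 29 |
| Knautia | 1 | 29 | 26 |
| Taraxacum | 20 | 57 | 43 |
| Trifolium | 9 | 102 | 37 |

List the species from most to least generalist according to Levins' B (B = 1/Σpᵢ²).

population P2 > population P4 > population P3

Proportions for population P3 (n=210): 180/210=0.8571, 1/210=0.0048, 20/210=0.0952, 9/210=0.0429
Proportions for population P4 (n=233): 45/233=0.1931, 29/233=0.1245, 57/233=0.2446, 102/233=0.4378
Proportions for population P2 (n=135): 29/135=0.2148, 26/135=0.1926, 43/135=0.3185, 37/135=0.2741
Σp_P3ᵢ² = 0.8571² + 0.0048² + 0.0952² + 0.0429² = 0.734620 + 0.000023 + 0.009063 + 0.001840 = 0.745546
B_P3 = 1 / 0.745546 = 1.3413
Σp_P4ᵢ² = 0.1931² + 0.1245² + 0.2446² + 0.4378² = 0.037288 + 0.015500 + 0.059829 + 0.191669 = 0.304286
B_P4 = 1 / 0.304286 = 3.2864
Σp_P2ᵢ² = 0.2148² + 0.1926² + 0.3185² + 0.2741² = 0.046139 + 0.037095 + 0.101442 + 0.075131 = 0.259807
B_P2 = 1 / 0.259807 = 3.8490
Ranking by B (broadest → narrowest): population P2 (3.85) > population P4 (3.29) > population P3 (1.34)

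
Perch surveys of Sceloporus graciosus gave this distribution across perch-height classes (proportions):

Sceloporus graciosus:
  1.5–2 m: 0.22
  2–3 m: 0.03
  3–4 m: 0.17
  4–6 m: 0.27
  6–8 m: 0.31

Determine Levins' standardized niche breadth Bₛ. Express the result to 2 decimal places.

0.76

Σpᵢ² = 0.22² + 0.03² + 0.17² + 0.27² + 0.31² = 0.0484 + 0.0009 + 0.0289 + 0.0729 + 0.0961 = 0.2472
B = 1 / 0.2472 = 4.0453
Bₛ = (B − 1)/(n − 1) = (4.0453 − 1)/(5 − 1) = 3.0453/4 = 0.7613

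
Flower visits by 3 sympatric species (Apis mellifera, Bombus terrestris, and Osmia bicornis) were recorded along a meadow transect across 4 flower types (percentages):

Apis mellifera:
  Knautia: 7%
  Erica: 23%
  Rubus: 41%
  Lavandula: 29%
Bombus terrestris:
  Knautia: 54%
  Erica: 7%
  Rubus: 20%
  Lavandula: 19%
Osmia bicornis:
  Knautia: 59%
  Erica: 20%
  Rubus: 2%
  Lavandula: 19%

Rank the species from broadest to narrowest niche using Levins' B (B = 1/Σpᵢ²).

Apis mellifera > Bombus terrestris > Osmia bicornis

Convert percentages to proportions (divide by 100).
Σp_mellᵢ² = 0.07² + 0.23² + 0.41² + 0.29² = 0.0049 + 0.0529 + 0.1681 + 0.0841 = 0.3100
B_mell = 1 / 0.3100 = 3.2258
Σp_terrᵢ² = 0.54² + 0.07² + 0.20² + 0.19² = 0.2916 + 0.0049 + 0.0400 + 0.0361 = 0.3726
B_terr = 1 / 0.3726 = 2.6838
Σp_bicoᵢ² = 0.59² + 0.20² + 0.02² + 0.19² = 0.3481 + 0.0400 + 0.0004 + 0.0361 = 0.4246
B_bico = 1 / 0.4246 = 2.3552
Ranking by B (broadest → narrowest): Apis mellifera (3.23) > Bombus terrestris (2.68) > Osmia bicornis (2.36)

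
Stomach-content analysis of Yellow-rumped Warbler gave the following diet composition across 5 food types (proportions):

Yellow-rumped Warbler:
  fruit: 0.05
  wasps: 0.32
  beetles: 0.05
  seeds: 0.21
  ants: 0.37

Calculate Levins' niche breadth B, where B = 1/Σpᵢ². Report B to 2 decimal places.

3.47

Σpᵢ² = 0.05² + 0.32² + 0.05² + 0.21² + 0.37² = 0.0025 + 0.1024 + 0.0025 + 0.0441 + 0.1369 = 0.2884
B = 1 / 0.2884 = 3.4674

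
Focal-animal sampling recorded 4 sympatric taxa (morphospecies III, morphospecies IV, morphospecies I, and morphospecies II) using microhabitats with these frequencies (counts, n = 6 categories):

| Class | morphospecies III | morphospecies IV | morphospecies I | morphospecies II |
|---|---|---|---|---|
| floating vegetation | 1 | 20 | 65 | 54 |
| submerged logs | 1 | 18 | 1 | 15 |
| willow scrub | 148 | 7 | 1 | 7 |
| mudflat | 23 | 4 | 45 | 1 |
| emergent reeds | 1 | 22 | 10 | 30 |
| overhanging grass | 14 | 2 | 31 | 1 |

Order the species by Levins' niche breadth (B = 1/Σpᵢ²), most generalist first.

morphospecies IV > morphospecies I > morphospecies II > morphospecies III

Proportions for morphospecies III (n=188): 1/188=0.0053, 1/188=0.0053, 148/188=0.7872, 23/188=0.1223, 1/188=0.0053, 14/188=0.0745
Proportions for morphospecies IV (n=73): 20/73=0.2740, 18/73=0.2466, 7/73=0.0959, 4/73=0.0548, 22/73=0.3014, 2/73=0.0274
Proportions for morphospecies I (n=153): 65/153=0.4248, 1/153=0.0065, 1/153=0.0065, 45/153=0.2941, 10/153=0.0654, 31/153=0.2026
Proportions for morphospecies II (n=108): 54/108=0.5000, 15/108=0.1389, 7/108=0.0648, 1/108=0.0093, 30/108=0.2778, 1/108=0.0093
Σp_IIIᵢ² = 0.0053² + 0.0053² + 0.7872² + 0.1223² + 0.0053² + 0.0745² = 0.000028 + 0.000028 + 0.619684 + 0.014957 + 0.000028 + 0.005550 = 0.640275
B_III = 1 / 0.640275 = 1.5618
Σp_IVᵢ² = 0.2740² + 0.2466² + 0.0959² + 0.0548² + 0.3014² + 0.0274² = 0.075076 + 0.060812 + 0.009197 + 0.003003 + 0.090842 + 0.000751 = 0.239681
B_IV = 1 / 0.239681 = 4.1722
Σp_Iᵢ² = 0.4248² + 0.0065² + 0.0065² + 0.2941² + 0.0654² + 0.2026² = 0.180455 + 0.000042 + 0.000042 + 0.086495 + 0.004277 + 0.041047 = 0.312358
B_I = 1 / 0.312358 = 3.2015
Σp_IIᵢ² = 0.5000² + 0.1389² + 0.0648² + 0.0093² + 0.2778² + 0.0093² = 0.250000 + 0.019293 + 0.004199 + 0.000086 + 0.077173 + 0.000086 = 0.350837
B_II = 1 / 0.350837 = 2.8503
Ranking by B (broadest → narrowest): morphospecies IV (4.17) > morphospecies I (3.20) > morphospecies II (2.85) > morphospecies III (1.56)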